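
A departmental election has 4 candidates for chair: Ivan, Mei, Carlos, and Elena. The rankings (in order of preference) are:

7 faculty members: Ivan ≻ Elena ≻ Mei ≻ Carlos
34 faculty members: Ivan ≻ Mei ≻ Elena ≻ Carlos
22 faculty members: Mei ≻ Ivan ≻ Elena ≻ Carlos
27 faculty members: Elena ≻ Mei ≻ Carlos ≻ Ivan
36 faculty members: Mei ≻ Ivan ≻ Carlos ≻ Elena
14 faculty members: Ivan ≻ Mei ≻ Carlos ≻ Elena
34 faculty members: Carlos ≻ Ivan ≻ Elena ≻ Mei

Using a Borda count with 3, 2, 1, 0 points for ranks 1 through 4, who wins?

Ivan: 7·3 + 34·3 + 22·2 + 27·0 + 36·2 + 14·3 + 34·2 = 349
Mei: 7·1 + 34·2 + 22·3 + 27·2 + 36·3 + 14·2 + 34·0 = 331
Carlos: 7·0 + 34·0 + 22·0 + 27·1 + 36·1 + 14·1 + 34·3 = 179
Elena: 7·2 + 34·1 + 22·1 + 27·3 + 36·0 + 14·0 + 34·1 = 185
Ivan has the highest Borda score (349).

Ivan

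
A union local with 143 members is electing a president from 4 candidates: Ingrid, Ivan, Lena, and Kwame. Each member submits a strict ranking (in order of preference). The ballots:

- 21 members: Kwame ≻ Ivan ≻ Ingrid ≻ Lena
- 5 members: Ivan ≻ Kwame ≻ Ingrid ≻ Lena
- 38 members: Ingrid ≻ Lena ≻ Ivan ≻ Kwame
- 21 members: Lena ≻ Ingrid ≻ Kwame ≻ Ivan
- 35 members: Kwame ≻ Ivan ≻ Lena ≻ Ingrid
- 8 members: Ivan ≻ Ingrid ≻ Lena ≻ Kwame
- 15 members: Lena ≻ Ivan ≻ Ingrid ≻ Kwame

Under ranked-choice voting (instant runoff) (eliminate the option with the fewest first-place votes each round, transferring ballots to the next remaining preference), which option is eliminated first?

Round 1: Ingrid 38, Ivan 13, Lena 36, Kwame 56. Eliminate Ivan.

Ivan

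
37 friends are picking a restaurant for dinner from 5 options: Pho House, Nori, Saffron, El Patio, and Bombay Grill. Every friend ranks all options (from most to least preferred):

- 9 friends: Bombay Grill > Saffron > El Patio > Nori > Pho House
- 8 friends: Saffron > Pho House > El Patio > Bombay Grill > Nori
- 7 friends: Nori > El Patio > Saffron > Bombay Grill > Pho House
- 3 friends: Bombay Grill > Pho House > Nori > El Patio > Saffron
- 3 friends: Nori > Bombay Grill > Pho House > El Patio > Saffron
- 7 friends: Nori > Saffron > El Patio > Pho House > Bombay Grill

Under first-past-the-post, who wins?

First-place votes: Pho House 0, Nori 17, Saffron 8, El Patio 0, Bombay Grill 12.
Nori has the most first-place votes.

Nori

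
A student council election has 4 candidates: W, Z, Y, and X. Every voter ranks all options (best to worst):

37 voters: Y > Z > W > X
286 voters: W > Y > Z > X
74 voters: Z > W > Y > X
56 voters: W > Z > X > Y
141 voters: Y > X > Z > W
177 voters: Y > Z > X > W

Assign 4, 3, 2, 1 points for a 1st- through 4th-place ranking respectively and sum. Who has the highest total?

W: 37·2 + 286·4 + 74·3 + 56·4 + 141·1 + 177·1 = 1982
Z: 37·3 + 286·2 + 74·4 + 56·3 + 141·2 + 177·3 = 1960
Y: 37·4 + 286·3 + 74·2 + 56·1 + 141·4 + 177·4 = 2482
X: 37·1 + 286·1 + 74·1 + 56·2 + 141·3 + 177·2 = 1286
Y has the highest Borda score (2482).

Y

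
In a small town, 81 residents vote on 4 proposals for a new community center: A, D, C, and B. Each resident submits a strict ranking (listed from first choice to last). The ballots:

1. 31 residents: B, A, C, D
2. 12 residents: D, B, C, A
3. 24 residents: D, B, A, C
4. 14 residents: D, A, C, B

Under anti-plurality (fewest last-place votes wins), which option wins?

A

Last-place votes: A 12, D 31, C 24, B 14.
A is ranked last by the fewest voters, so A wins.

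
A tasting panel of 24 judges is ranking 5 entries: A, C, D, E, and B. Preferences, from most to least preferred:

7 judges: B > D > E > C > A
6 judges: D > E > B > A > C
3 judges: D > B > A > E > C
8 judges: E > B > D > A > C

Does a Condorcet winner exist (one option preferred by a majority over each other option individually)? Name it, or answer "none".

Checking pairwise contests:
D beats A 24–0.
A beats C 17–7.
B beats D 15–9.
D beats E 16–8.
E beats B 14–10.
Every option loses at least one head-to-head, so there is no Condorcet winner.

none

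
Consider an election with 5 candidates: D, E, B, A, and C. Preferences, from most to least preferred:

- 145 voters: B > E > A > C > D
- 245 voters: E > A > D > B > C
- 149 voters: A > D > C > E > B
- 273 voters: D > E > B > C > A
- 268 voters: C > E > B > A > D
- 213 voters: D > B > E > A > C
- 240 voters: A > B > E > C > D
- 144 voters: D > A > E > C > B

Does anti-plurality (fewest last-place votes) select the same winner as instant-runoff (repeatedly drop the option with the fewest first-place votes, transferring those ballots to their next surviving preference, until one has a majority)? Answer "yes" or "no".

yes

Anti-plurality — last-place votes: D 653, E 0, B 293, A 273, C 458. Winner: E.
Instant-runoff — R1 D 630, E 245, B 145, A 389, C 268 (B out); R2 D 630, E 390, A 389, C 268 (C out); R3 D 630, E 658, A 389 (A out); R4 D 779, E 898 (E winner). Winner: E.
The two methods agree.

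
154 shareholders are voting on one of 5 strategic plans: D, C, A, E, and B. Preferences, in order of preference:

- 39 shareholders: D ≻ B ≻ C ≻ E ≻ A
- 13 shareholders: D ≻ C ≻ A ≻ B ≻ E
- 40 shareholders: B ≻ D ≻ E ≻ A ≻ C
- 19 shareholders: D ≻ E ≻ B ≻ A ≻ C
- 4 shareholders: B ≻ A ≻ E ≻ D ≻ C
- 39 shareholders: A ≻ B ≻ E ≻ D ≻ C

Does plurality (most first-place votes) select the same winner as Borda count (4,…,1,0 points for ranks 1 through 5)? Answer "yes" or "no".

no

Plurality — first-place votes: D 71, C 0, A 39, E 0, B 44. Winner: D.
Borda — scores: D 447, C 117, A 253, E 262, B 461. Winner: B.
The two methods disagree.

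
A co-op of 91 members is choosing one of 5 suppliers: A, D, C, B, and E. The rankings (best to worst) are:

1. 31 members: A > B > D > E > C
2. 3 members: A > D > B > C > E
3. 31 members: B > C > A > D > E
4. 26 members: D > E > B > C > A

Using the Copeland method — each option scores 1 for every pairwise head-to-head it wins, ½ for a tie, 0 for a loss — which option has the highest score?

A: beats D and E; loses to C and B → score 2.
D: beats C and E; loses to A and B → score 2.
C: beats A; loses to D, B, and E → score 1.
B: beats A, D, C, and E → score 4.
E: beats C; loses to A, D, and B → score 1.
B has the best pairwise record.

B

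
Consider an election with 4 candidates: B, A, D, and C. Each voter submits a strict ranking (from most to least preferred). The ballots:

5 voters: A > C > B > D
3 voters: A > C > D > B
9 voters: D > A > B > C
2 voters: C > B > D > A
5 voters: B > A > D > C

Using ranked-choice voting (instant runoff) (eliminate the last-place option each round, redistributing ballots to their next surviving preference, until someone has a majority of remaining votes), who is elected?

A

Round 1: B 5, A 8, D 9, C 2. Eliminate C.
Round 2: B 7, A 8, D 9. Eliminate B.
Round 3: A 13, D 11. A has a majority.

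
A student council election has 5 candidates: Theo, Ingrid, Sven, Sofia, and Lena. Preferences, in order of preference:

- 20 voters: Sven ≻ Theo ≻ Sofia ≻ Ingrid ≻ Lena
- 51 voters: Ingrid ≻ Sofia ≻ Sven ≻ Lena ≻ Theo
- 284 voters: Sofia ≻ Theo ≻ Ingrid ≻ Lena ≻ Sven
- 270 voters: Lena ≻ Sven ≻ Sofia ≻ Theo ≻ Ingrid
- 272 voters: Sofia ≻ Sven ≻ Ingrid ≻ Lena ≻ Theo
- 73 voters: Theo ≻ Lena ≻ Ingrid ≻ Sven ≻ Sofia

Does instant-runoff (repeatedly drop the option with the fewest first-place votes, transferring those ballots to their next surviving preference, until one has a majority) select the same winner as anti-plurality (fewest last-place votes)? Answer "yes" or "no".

Instant-runoff — R1 Theo 73, Ingrid 51, Sven 20, Sofia 556, Lena 270 (Sofia winner). Winner: Sofia.
Anti-plurality — last-place votes: Theo 323, Ingrid 270, Sven 284, Sofia 73, Lena 20. Winner: Lena.
The two methods disagree.

no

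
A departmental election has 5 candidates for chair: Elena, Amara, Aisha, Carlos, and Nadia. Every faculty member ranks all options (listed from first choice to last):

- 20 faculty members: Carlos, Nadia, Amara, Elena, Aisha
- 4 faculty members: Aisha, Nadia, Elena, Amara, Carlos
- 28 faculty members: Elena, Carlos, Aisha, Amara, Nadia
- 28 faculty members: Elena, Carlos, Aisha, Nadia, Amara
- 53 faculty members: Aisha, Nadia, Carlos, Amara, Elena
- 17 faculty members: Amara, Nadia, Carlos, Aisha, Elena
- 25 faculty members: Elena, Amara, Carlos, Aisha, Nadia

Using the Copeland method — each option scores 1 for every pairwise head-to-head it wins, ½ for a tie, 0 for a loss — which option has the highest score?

Carlos

Elena: beats Aisha; loses to Amara, Carlos, and Nadia → score 1.
Amara: beats Elena; loses to Aisha, Carlos, and Nadia → score 1.
Aisha: beats Amara and Nadia; loses to Elena and Carlos → score 2.
Carlos: beats Elena, Amara, Aisha, and Nadia → score 4.
Nadia: beats Elena and Amara; loses to Aisha and Carlos → score 2.
Carlos has the best pairwise record.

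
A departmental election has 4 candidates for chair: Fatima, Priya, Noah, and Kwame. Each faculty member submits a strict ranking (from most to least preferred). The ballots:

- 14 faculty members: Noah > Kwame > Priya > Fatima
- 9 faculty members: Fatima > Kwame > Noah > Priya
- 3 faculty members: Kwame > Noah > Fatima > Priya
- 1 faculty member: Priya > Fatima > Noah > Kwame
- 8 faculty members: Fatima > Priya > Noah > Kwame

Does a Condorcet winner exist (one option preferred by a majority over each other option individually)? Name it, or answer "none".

Fatima vs Priya: 20–15 for Fatima.
Fatima vs Noah: 18–17 for Fatima.
Fatima vs Kwame: 18–17 for Fatima.
Fatima beats every other option head-to-head.

Fatima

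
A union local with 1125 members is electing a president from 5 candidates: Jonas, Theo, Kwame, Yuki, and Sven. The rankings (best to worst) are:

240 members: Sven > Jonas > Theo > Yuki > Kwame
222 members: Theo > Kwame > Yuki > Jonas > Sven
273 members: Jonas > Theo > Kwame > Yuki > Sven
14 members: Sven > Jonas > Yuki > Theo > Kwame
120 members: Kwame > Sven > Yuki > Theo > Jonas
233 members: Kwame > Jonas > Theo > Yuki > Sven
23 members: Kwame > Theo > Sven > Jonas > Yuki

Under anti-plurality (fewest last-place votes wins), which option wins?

Last-place votes: Jonas 120, Theo 0, Kwame 254, Yuki 23, Sven 728.
Theo is ranked last by the fewest voters, so Theo wins.

Theo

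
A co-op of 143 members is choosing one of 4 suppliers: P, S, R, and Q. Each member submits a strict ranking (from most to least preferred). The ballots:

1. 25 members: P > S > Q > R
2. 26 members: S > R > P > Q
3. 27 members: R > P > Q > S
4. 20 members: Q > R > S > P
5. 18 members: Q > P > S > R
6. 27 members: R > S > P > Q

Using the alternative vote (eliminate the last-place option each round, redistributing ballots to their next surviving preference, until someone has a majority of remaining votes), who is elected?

Round 1: P 25, S 26, R 54, Q 38. Eliminate P.
Round 2: S 51, R 54, Q 38. Eliminate Q.
Round 3: S 69, R 74. R has a majority.

R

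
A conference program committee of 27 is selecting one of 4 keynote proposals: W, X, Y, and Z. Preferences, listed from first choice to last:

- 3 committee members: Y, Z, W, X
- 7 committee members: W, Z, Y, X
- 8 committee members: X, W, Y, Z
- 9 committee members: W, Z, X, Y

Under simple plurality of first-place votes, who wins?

First-place votes: W 16, X 8, Y 3, Z 0.
W has the most first-place votes.

W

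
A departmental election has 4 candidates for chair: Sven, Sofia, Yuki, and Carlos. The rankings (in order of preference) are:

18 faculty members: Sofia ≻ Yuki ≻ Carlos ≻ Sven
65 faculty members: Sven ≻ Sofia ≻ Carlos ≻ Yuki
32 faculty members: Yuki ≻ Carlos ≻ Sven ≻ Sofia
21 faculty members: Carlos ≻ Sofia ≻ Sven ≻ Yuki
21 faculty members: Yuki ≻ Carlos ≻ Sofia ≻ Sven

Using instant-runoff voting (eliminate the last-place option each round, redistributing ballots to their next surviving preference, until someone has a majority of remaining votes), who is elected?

Sven

Round 1: Sven 65, Sofia 18, Yuki 53, Carlos 21. Eliminate Sofia.
Round 2: Sven 65, Yuki 71, Carlos 21. Eliminate Carlos.
Round 3: Sven 86, Yuki 71. Sven has a majority.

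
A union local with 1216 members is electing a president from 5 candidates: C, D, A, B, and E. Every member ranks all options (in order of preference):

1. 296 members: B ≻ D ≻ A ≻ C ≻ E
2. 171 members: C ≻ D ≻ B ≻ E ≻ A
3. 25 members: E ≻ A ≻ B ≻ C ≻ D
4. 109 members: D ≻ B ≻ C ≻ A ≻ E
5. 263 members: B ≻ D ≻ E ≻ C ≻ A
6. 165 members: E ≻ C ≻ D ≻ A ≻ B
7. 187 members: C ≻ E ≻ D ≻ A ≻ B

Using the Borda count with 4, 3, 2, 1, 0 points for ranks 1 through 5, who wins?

C: 296·1 + 171·4 + 25·1 + 109·2 + 263·1 + 165·3 + 187·4 = 2729
D: 296·3 + 171·3 + 25·0 + 109·4 + 263·3 + 165·2 + 187·2 = 3330
A: 296·2 + 171·0 + 25·3 + 109·1 + 263·0 + 165·1 + 187·1 = 1128
B: 296·4 + 171·2 + 25·2 + 109·3 + 263·4 + 165·0 + 187·0 = 2955
E: 296·0 + 171·1 + 25·4 + 109·0 + 263·2 + 165·4 + 187·3 = 2018
D has the highest Borda score (3330).

D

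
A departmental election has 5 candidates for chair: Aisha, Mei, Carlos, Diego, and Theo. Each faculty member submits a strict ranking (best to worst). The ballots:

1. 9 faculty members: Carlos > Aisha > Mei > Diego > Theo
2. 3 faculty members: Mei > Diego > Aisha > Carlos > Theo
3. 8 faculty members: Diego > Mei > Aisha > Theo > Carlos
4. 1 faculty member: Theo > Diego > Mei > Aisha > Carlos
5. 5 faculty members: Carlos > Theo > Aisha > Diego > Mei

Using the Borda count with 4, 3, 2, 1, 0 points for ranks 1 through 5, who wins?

Aisha

Aisha: 9·3 + 3·2 + 8·2 + 1·1 + 5·2 = 60
Mei: 9·2 + 3·4 + 8·3 + 1·2 + 5·0 = 56
Carlos: 9·4 + 3·1 + 8·0 + 1·0 + 5·4 = 59
Diego: 9·1 + 3·3 + 8·4 + 1·3 + 5·1 = 58
Theo: 9·0 + 3·0 + 8·1 + 1·4 + 5·3 = 27
Aisha has the highest Borda score (60).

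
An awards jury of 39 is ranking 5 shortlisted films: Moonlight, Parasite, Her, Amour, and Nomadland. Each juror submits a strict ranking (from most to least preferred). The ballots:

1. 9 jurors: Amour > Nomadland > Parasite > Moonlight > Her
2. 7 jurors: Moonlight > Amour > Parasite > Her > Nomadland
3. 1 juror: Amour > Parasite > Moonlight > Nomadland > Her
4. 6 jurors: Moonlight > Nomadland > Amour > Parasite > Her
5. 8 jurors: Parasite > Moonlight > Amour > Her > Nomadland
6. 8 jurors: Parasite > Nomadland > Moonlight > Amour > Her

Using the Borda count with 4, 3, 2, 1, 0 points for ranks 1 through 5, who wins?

Moonlight: 9·1 + 7·4 + 1·2 + 6·4 + 8·3 + 8·2 = 103
Parasite: 9·2 + 7·2 + 1·3 + 6·1 + 8·4 + 8·4 = 105
Her: 9·0 + 7·1 + 1·0 + 6·0 + 8·1 + 8·0 = 15
Amour: 9·4 + 7·3 + 1·4 + 6·2 + 8·2 + 8·1 = 97
Nomadland: 9·3 + 7·0 + 1·1 + 6·3 + 8·0 + 8·3 = 70
Parasite has the highest Borda score (105).

Parasite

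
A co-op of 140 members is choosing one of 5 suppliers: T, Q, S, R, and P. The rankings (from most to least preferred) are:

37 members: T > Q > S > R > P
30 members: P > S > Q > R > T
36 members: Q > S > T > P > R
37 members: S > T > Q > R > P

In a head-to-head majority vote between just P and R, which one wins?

Voters preferring P to R: 66; preferring R to P: 74.
R wins the head-to-head.

R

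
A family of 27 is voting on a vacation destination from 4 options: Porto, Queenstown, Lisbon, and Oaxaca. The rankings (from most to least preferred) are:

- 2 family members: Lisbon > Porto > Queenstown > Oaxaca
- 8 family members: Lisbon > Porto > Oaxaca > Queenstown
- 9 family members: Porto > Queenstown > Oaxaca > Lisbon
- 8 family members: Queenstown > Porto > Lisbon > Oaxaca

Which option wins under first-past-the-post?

First-place votes: Porto 9, Queenstown 8, Lisbon 10, Oaxaca 0.
Lisbon has the most first-place votes.

Lisbon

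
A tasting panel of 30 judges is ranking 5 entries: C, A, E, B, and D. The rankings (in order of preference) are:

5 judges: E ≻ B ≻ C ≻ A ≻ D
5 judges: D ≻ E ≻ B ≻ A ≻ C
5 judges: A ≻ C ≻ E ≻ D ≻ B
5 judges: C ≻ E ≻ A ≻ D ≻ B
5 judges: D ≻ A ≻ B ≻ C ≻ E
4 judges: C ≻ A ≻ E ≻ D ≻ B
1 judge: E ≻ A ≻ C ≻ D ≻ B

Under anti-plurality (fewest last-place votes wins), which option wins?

A

Last-place votes: C 5, A 0, E 5, B 15, D 5.
A is ranked last by the fewest voters, so A wins.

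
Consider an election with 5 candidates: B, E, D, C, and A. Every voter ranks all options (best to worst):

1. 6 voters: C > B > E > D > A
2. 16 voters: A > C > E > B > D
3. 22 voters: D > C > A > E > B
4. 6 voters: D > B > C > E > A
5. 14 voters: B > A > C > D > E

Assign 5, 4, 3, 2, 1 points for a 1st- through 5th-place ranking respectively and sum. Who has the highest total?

B: 6·4 + 16·2 + 22·1 + 6·4 + 14·5 = 172
E: 6·3 + 16·3 + 22·2 + 6·2 + 14·1 = 136
D: 6·2 + 16·1 + 22·5 + 6·5 + 14·2 = 196
C: 6·5 + 16·4 + 22·4 + 6·3 + 14·3 = 242
A: 6·1 + 16·5 + 22·3 + 6·1 + 14·4 = 214
C has the highest Borda score (242).

C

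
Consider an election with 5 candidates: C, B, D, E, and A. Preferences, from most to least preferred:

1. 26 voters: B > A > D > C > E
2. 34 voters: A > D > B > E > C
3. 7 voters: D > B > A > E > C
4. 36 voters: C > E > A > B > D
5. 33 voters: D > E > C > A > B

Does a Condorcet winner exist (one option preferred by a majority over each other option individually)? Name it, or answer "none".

Checking pairwise contests:
D beats C 100–36.
C beats B 69–67.
A beats D 96–40.
D beats E 100–36.
C beats A 69–67.
Every option loses at least one head-to-head, so there is no Condorcet winner.

none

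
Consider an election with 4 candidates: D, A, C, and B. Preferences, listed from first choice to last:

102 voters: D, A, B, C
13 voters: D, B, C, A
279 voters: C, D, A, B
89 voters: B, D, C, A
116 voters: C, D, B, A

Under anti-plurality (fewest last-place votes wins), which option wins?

D

Last-place votes: D 0, A 218, C 102, B 279.
D is ranked last by the fewest voters, so D wins.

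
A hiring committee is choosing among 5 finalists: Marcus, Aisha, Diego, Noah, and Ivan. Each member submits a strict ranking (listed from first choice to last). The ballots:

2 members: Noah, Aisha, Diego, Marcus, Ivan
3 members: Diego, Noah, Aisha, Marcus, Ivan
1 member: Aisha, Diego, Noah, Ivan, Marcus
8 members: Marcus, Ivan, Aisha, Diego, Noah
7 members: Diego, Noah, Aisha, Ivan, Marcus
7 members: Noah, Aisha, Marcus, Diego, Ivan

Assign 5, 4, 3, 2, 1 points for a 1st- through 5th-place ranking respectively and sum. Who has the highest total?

Noah

Marcus: 2·2 + 3·2 + 1·1 + 8·5 + 7·1 + 7·3 = 79
Aisha: 2·4 + 3·3 + 1·5 + 8·3 + 7·3 + 7·4 = 95
Diego: 2·3 + 3·5 + 1·4 + 8·2 + 7·5 + 7·2 = 90
Noah: 2·5 + 3·4 + 1·3 + 8·1 + 7·4 + 7·5 = 96
Ivan: 2·1 + 3·1 + 1·2 + 8·4 + 7·2 + 7·1 = 60
Noah has the highest Borda score (96).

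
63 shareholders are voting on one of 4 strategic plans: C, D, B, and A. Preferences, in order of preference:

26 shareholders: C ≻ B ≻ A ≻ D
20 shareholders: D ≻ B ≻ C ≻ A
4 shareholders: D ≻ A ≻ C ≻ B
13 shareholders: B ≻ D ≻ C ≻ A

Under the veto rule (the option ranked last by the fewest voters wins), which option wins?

Last-place votes: C 0, D 26, B 4, A 33.
C is ranked last by the fewest voters, so C wins.

C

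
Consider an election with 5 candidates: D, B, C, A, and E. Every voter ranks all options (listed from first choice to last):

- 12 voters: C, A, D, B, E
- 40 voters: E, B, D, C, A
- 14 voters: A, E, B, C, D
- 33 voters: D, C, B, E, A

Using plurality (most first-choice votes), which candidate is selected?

First-place votes: D 33, B 0, C 12, A 14, E 40.
E has the most first-place votes.

E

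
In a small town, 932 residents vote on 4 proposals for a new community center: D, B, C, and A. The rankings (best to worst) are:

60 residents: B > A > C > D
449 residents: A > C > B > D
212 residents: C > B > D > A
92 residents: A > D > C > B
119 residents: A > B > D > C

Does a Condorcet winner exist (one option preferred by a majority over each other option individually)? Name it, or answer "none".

A

A vs D: 720–212 for A.
A vs B: 660–272 for A.
A vs C: 720–212 for A.
A beats every other option head-to-head.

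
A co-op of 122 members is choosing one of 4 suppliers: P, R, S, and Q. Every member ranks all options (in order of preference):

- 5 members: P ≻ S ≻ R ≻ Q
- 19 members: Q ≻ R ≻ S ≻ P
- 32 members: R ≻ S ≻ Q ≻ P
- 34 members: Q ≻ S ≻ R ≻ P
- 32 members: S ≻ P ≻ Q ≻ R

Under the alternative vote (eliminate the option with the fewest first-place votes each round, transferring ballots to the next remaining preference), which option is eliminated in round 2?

R

Round 1: P 5, R 32, S 32, Q 53. Eliminate P.
Round 2: R 32, S 37, Q 53. Eliminate R.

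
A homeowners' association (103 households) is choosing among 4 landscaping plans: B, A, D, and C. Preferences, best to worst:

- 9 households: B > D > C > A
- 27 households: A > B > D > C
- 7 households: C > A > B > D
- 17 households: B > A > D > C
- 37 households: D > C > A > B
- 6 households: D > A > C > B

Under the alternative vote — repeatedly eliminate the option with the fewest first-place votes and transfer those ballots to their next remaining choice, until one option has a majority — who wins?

D

Round 1: B 26, A 27, D 43, C 7. Eliminate C.
Round 2: B 26, A 34, D 43. Eliminate B.
Round 3: A 51, D 52. D has a majority.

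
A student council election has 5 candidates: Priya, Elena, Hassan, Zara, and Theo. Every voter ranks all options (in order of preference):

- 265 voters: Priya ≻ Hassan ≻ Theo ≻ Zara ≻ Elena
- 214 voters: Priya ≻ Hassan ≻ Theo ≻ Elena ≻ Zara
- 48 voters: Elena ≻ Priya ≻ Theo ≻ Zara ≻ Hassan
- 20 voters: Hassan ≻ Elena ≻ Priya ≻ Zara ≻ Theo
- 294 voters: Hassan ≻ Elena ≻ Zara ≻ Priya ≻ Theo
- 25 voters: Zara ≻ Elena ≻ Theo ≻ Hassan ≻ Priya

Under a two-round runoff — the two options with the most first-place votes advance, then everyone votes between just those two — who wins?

Priya

Round 1 first-place votes: Priya 479, Elena 48, Hassan 314, Zara 25, Theo 0.
Priya and Hassan advance.
Runoff: Priya is preferred to Hassan by 527 voters; Hassan by 339.
Priya wins the runoff.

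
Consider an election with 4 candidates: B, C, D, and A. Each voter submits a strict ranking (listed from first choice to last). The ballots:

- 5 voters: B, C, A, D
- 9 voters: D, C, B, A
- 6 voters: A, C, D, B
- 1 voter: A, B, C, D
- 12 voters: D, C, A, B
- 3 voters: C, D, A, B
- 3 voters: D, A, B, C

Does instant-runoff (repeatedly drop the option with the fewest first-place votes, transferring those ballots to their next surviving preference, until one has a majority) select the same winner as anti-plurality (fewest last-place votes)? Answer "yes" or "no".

no

Instant-runoff — R1 B 5, C 3, D 24, A 7 (D winner). Winner: D.
Anti-plurality — last-place votes: B 21, C 3, D 6, A 9. Winner: C.
The two methods disagree.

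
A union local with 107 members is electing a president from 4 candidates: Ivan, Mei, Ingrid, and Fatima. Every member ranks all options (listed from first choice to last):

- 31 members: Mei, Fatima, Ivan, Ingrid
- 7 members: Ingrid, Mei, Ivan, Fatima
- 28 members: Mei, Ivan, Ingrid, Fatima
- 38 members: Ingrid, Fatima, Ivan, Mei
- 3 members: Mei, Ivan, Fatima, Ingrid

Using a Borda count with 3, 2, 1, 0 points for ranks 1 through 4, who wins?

Mei

Ivan: 31·1 + 7·1 + 28·2 + 38·1 + 3·2 = 138
Mei: 31·3 + 7·2 + 28·3 + 38·0 + 3·3 = 200
Ingrid: 31·0 + 7·3 + 28·1 + 38·3 + 3·0 = 163
Fatima: 31·2 + 7·0 + 28·0 + 38·2 + 3·1 = 141
Mei has the highest Borda score (200).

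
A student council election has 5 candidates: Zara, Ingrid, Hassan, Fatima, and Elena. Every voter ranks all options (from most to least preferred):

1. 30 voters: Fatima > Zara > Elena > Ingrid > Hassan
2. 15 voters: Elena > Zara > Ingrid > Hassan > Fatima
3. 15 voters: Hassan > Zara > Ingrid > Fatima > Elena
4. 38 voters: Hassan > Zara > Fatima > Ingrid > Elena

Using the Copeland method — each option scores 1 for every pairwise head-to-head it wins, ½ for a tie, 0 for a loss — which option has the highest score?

Zara: beats Ingrid, Fatima, and Elena; loses to Hassan → score 3.
Ingrid: beats Elena; loses to Zara, Hassan, and Fatima → score 1.
Hassan: beats Zara, Ingrid, Fatima, and Elena → score 4.
Fatima: beats Ingrid and Elena; loses to Zara and Hassan → score 2.
Elena: loses to Zara, Ingrid, Hassan, and Fatima → score 0.
Hassan has the best pairwise record.

Hassan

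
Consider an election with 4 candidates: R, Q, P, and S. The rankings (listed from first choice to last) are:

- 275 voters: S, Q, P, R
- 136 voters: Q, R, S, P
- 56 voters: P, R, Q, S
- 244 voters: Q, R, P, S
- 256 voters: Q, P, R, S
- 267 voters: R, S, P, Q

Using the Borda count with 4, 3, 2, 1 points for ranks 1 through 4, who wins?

Q

R: 275·1 + 136·3 + 56·3 + 244·3 + 256·2 + 267·4 = 3163
Q: 275·3 + 136·4 + 56·2 + 244·4 + 256·4 + 267·1 = 3748
P: 275·2 + 136·1 + 56·4 + 244·2 + 256·3 + 267·2 = 2700
S: 275·4 + 136·2 + 56·1 + 244·1 + 256·1 + 267·3 = 2729
Q has the highest Borda score (3748).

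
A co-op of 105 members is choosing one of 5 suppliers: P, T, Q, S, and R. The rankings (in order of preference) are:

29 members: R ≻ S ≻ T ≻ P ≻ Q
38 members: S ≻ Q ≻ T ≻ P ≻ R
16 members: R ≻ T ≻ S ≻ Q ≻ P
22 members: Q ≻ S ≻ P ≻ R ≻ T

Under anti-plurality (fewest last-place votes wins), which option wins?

S

Last-place votes: P 16, T 22, Q 29, S 0, R 38.
S is ranked last by the fewest voters, so S wins.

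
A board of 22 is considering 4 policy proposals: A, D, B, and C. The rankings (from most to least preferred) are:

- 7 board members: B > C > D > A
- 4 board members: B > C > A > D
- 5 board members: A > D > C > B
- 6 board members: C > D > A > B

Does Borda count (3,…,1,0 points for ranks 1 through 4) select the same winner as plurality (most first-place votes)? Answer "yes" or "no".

no

Borda — scores: A 25, D 29, B 33, C 45. Winner: C.
Plurality — first-place votes: A 5, D 0, B 11, C 6. Winner: B.
The two methods disagree.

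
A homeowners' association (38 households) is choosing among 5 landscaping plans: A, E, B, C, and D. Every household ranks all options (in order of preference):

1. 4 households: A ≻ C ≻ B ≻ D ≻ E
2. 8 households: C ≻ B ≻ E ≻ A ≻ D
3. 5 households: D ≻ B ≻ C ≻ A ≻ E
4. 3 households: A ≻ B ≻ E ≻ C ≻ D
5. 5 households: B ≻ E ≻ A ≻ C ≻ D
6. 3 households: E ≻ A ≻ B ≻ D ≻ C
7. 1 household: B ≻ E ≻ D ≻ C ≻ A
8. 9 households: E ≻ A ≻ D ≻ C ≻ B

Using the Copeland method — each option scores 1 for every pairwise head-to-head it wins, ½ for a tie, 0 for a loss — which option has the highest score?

E

A: beats C and D; ties B; loses to E → score 2.5.
E: beats A, C, and D; loses to B → score 3.
B: beats E and D; ties A; loses to C → score 2.5.
C: beats B and D; loses to A and E → score 2.
D: loses to A, E, B, and C → score 0.
E has the best pairwise record.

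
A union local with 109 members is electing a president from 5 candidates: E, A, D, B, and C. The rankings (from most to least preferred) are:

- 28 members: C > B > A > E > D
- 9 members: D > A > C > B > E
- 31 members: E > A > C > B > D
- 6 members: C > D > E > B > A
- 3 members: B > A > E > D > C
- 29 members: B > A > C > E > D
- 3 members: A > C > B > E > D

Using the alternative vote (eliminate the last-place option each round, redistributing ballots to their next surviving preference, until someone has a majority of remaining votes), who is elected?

C

Round 1: E 31, A 3, D 9, B 32, C 34. Eliminate A.
Round 2: E 31, D 9, B 32, C 37. Eliminate D.
Round 3: E 31, B 32, C 46. Eliminate E.
Round 4: B 32, C 77. C has a majority.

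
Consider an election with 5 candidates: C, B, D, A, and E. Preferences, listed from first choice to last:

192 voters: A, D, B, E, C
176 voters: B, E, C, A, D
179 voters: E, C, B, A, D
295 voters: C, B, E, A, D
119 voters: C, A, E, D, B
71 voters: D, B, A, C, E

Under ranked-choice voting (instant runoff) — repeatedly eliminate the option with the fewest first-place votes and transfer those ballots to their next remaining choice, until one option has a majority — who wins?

C

Round 1: C 414, B 176, D 71, A 192, E 179. Eliminate D.
Round 2: C 414, B 247, A 192, E 179. Eliminate E.
Round 3: C 593, B 247, A 192. C has a majority.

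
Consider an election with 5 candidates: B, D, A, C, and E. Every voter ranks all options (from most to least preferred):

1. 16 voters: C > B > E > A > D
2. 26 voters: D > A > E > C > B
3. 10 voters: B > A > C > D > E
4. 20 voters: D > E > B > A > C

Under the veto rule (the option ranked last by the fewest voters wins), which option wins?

A

Last-place votes: B 26, D 16, A 0, C 20, E 10.
A is ranked last by the fewest voters, so A wins.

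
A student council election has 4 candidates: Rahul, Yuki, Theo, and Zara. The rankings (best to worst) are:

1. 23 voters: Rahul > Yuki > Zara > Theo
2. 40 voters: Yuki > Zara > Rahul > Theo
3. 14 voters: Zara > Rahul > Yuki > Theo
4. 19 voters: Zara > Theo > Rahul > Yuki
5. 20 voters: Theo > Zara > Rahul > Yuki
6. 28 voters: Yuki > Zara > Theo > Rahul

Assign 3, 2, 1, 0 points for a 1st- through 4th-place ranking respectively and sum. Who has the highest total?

Rahul: 23·3 + 40·1 + 14·2 + 19·1 + 20·1 + 28·0 = 176
Yuki: 23·2 + 40·3 + 14·1 + 19·0 + 20·0 + 28·3 = 264
Theo: 23·0 + 40·0 + 14·0 + 19·2 + 20·3 + 28·1 = 126
Zara: 23·1 + 40·2 + 14·3 + 19·3 + 20·2 + 28·2 = 298
Zara has the highest Borda score (298).

Zara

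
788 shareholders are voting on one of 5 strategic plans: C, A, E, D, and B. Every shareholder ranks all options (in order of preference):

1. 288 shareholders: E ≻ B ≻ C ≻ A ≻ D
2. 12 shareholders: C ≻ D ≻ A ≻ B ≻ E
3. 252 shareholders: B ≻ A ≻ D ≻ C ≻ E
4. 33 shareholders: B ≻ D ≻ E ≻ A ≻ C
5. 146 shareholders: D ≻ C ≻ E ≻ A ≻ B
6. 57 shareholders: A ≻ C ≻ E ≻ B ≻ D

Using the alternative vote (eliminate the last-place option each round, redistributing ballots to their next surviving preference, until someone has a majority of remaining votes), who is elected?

E

Round 1: C 12, A 57, E 288, D 146, B 285. Eliminate C.
Round 2: A 57, E 288, D 158, B 285. Eliminate A.
Round 3: E 345, D 158, B 285. Eliminate D.
Round 4: E 491, B 297. E has a majority.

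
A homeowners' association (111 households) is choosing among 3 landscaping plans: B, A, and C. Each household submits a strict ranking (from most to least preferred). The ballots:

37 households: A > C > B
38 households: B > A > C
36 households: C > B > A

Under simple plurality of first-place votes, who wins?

B

First-place votes: B 38, A 37, C 36.
B has the most first-place votes.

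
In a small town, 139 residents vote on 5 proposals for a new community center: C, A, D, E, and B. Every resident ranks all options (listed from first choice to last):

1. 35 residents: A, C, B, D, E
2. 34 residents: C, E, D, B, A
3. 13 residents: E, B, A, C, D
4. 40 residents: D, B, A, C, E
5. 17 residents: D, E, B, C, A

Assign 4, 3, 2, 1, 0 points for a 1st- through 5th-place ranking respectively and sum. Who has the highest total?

C: 35·3 + 34·4 + 13·1 + 40·1 + 17·1 = 311
A: 35·4 + 34·0 + 13·2 + 40·2 + 17·0 = 246
D: 35·1 + 34·2 + 13·0 + 40·4 + 17·4 = 331
E: 35·0 + 34·3 + 13·4 + 40·0 + 17·3 = 205
B: 35·2 + 34·1 + 13·3 + 40·3 + 17·2 = 297
D has the highest Borda score (331).

D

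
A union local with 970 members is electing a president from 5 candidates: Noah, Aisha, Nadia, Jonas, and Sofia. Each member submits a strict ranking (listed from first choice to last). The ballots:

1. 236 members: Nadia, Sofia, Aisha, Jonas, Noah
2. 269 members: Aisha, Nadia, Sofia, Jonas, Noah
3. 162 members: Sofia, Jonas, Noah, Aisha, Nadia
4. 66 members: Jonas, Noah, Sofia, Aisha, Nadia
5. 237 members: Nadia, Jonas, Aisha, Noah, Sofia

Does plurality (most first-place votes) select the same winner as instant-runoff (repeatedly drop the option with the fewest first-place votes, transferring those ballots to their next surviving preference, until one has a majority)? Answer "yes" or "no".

no

Plurality — first-place votes: Noah 0, Aisha 269, Nadia 473, Jonas 66, Sofia 162. Winner: Nadia.
Instant-runoff — R1 Noah 0, Aisha 269, Nadia 473, Jonas 66, Sofia 162 (Noah out); R2 Aisha 269, Nadia 473, Jonas 66, Sofia 162 (Jonas out); R3 Aisha 269, Nadia 473, Sofia 228 (Sofia out); R4 Aisha 497, Nadia 473 (Aisha winner). Winner: Aisha.
The two methods disagree.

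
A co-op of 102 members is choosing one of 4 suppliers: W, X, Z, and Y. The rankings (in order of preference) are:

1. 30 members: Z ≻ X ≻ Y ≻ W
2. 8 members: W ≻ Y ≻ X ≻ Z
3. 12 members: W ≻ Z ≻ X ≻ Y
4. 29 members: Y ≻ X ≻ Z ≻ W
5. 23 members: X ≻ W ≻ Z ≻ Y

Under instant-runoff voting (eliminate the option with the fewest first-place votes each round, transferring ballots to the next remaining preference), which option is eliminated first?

Round 1: W 20, X 23, Z 30, Y 29. Eliminate W.

W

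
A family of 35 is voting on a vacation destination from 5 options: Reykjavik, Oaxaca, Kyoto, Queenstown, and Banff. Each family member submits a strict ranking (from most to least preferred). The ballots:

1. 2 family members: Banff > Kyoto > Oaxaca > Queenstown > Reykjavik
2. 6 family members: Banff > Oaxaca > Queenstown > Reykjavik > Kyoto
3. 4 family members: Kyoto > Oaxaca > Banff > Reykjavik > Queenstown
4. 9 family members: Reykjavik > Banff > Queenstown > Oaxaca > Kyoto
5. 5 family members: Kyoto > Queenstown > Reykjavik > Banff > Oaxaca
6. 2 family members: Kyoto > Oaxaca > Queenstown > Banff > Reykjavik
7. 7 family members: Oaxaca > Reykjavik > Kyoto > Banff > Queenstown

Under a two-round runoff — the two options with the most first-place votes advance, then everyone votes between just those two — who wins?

Reykjavik

Round 1 first-place votes: Reykjavik 9, Oaxaca 7, Kyoto 11, Queenstown 0, Banff 8.
Kyoto and Reykjavik advance.
Runoff: Kyoto is preferred to Reykjavik by 13 voters; Reykjavik by 22.
Reykjavik wins the runoff.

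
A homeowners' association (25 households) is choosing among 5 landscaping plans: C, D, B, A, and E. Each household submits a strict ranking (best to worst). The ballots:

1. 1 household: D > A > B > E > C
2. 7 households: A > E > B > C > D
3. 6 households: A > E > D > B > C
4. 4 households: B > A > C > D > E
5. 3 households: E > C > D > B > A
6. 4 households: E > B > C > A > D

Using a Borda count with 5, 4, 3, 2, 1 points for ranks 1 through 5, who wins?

A

C: 1·1 + 7·2 + 6·1 + 4·3 + 3·4 + 4·3 = 57
D: 1·5 + 7·1 + 6·3 + 4·2 + 3·3 + 4·1 = 51
B: 1·3 + 7·3 + 6·2 + 4·5 + 3·2 + 4·4 = 78
A: 1·4 + 7·5 + 6·5 + 4·4 + 3·1 + 4·2 = 96
E: 1·2 + 7·4 + 6·4 + 4·1 + 3·5 + 4·5 = 93
A has the highest Borda score (96).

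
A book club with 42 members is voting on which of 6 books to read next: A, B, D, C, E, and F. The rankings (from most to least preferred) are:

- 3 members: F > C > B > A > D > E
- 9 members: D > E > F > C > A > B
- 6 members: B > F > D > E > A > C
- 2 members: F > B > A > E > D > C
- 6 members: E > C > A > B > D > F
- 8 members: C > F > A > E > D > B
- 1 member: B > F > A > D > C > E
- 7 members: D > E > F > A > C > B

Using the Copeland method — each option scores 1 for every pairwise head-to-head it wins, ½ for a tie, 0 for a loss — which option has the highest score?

D

A: beats B; loses to D, C, E, and F → score 1.
B: loses to A, D, C, E, and F → score 0.
D: beats A, B, C, E, and F → score 5.
C: beats A and B; loses to D, E, and F → score 2.
E: beats A, B, C, and F; loses to D → score 4.
F: beats A, B, and C; loses to D and E → score 3.
D has the best pairwise record.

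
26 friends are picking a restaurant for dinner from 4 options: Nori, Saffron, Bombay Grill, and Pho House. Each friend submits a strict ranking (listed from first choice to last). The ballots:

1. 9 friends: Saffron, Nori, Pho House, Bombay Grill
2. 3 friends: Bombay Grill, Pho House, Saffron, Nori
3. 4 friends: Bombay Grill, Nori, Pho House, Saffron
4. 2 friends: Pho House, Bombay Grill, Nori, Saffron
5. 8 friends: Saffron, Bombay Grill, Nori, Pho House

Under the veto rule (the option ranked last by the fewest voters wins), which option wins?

Last-place votes: Nori 3, Saffron 6, Bombay Grill 9, Pho House 8.
Nori is ranked last by the fewest voters, so Nori wins.

Nori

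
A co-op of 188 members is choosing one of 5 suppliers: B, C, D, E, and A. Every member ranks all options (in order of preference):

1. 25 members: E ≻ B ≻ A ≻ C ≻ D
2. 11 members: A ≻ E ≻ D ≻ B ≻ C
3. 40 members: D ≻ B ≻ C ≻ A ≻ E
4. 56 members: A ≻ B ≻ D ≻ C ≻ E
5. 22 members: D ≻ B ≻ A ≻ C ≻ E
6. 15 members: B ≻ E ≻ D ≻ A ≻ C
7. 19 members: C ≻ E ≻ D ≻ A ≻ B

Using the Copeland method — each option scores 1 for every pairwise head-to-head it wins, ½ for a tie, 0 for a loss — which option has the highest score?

B

B: beats C, D, E, and A → score 4.
C: beats E; loses to B, D, and A → score 1.
D: beats C, E, and A; loses to B → score 3.
E: loses to B, C, D, and A → score 0.
A: beats C and E; loses to B and D → score 2.
B has the best pairwise record.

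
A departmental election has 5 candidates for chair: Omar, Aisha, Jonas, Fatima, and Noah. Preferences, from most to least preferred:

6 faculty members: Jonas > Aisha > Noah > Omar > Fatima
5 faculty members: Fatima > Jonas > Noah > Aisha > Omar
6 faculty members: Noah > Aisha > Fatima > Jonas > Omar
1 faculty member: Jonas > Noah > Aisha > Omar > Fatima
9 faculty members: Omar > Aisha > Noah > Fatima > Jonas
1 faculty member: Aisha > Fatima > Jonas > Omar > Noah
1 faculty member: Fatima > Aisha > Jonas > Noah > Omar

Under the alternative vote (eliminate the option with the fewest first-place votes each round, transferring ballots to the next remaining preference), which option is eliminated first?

Aisha

Round 1: Omar 9, Aisha 1, Jonas 7, Fatima 6, Noah 6. Eliminate Aisha.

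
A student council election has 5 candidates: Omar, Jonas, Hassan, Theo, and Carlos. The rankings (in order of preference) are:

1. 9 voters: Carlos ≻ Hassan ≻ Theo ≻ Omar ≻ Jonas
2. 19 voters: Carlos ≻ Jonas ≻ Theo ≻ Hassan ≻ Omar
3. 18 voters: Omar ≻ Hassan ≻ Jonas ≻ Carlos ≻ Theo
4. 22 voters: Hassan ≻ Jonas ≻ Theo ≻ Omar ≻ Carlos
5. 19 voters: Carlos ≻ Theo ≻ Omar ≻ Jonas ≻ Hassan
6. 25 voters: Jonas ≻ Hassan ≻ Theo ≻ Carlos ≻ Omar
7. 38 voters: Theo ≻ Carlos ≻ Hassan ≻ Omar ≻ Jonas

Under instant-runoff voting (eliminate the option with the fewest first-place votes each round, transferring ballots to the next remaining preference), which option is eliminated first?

Omar

Round 1: Omar 18, Jonas 25, Hassan 22, Theo 38, Carlos 47. Eliminate Omar.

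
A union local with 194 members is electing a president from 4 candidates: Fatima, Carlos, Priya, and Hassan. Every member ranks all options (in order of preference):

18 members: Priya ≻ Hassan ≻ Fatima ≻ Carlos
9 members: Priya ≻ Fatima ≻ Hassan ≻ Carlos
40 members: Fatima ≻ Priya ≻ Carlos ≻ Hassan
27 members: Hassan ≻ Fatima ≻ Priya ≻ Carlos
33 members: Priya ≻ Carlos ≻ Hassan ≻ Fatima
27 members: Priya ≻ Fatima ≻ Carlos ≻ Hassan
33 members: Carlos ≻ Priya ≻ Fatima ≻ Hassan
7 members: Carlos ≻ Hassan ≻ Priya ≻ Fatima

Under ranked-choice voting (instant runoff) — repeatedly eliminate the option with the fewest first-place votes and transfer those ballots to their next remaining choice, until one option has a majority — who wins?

Priya

Round 1: Fatima 40, Carlos 40, Priya 87, Hassan 27. Eliminate Hassan.
Round 2: Fatima 67, Carlos 40, Priya 87. Eliminate Carlos.
Round 3: Fatima 67, Priya 127. Priya has a majority.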